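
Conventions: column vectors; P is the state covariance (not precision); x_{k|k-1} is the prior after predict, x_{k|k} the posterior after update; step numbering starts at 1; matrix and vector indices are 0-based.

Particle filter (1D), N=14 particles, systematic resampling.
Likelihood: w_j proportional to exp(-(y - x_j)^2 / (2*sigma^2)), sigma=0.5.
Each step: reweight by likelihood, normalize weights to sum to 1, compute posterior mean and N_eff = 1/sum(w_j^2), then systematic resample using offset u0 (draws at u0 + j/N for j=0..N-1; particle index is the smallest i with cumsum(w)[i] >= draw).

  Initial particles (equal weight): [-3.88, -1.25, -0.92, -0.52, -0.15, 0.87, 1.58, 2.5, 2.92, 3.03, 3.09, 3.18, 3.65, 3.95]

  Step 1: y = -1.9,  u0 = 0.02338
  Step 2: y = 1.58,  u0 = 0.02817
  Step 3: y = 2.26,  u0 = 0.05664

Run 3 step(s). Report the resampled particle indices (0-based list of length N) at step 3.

resampled_idx = [1, 2, 3, 4, 5, 6, 7, 8, 9, 10, 11, 11, 12, 13]

step 1: w=[0.0007, 0.7150, 0.2438, 0.0369, 0.0036, 0.0000, 0.0000, 0.0000, 0.0000, 0.0000, 0.0000, 0.0000, 0.0000, 0.0000]  mean=-1.1403  Neff=1.7482  idx=[1, 1, 1, 1, 1, 1, 1, 1, 1, 1, 2, 2, 2, 2]
step 2: w=[0.0069, 0.0069, 0.0069, 0.0069, 0.0069, 0.0069, 0.0069, 0.0069, 0.0069, 0.0069, 0.2327, 0.2327, 0.2327, 0.2327]  mean=-0.9428  Neff=4.6052  idx=[4, 10, 10, 10, 11, 11, 11, 11, 12, 12, 12, 13, 13, 13]
step 3: w=[0.0009, 0.0769, 0.0769, 0.0769, 0.0769, 0.0769, 0.0769, 0.0769, 0.0769, 0.0769, 0.0769, 0.0769, 0.0769, 0.0769]  mean=-0.9203  Neff=13.0240  idx=[1, 2, 3, 4, 5, 6, 7, 8, 9, 10, 11, 11, 12, 13]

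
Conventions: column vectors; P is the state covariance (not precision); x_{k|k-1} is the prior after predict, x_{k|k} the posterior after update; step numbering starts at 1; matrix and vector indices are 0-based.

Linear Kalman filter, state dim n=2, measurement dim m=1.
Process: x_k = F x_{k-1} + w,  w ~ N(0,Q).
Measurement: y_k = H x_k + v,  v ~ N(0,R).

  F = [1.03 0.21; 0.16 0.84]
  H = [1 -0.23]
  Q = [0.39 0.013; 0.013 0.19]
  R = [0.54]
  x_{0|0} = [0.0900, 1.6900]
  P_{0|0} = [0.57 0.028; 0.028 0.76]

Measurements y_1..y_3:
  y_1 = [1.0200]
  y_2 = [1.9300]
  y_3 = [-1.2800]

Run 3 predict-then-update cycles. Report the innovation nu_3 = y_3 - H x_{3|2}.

step 1: x^-=[0.4476, 1.4340]  P^-=[1.0403 0.2662; 0.2662 0.7484]  S=[1.4975]  K=[0.6538; 0.0628]  nu=[0.9022]  x^+=[1.0375, 1.4907]  P^+=[0.4002 0.2047; 0.2047 0.7425]
step 2: x^-=[1.3817, 1.4182]  P^-=[0.9358 0.3939; 0.3939 0.7791]  S=[1.3358]  K=[0.6327; 0.1607]  nu=[0.8745]  x^+=[1.9350, 1.5587]  P^+=[0.4010 0.2581; 0.2581 0.7446]
step 3: x^-=[2.3204, 1.6189]  P^-=[0.9599 0.4424; 0.4424 0.7951]  S=[1.3385]  K=[0.6412; 0.1939]  nu=[-3.2280]  x^+=[0.2507, 0.9930]  P^+=[0.4097 0.2760; 0.2760 0.7447]

innov = [-3.2280]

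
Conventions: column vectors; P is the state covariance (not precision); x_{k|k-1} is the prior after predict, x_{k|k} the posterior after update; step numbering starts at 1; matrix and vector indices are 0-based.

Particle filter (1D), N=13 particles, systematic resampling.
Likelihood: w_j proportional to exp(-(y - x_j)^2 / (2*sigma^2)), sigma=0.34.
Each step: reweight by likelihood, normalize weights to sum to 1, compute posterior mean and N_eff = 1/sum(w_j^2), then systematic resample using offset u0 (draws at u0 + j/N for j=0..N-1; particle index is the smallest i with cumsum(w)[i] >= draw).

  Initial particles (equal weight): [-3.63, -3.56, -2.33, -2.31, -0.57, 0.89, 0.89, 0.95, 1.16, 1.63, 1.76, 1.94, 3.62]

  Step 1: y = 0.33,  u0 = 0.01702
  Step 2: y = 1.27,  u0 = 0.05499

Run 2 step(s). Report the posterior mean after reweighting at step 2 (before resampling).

post_mean = 0.9419

step 1: w=[0.0000, 0.0000, 0.0000, 0.0000, 0.0383, 0.3275, 0.3275, 0.2411, 0.0646, 0.0009, 0.0002, 0.0000, 0.0000]  mean=0.8669  Neff=3.5936  idx=[4, 5, 5, 5, 5, 6, 6, 6, 6, 7, 7, 7, 8]
step 2: w=[0.0000, 0.0748, 0.0748, 0.0748, 0.0748, 0.0748, 0.0748, 0.0748, 0.0748, 0.0897, 0.0897, 0.0897, 0.1326]  mean=0.9419  Neff=11.5660  idx=[1, 2, 3, 4, 5, 6, 7, 8, 9, 10, 11, 12, 12]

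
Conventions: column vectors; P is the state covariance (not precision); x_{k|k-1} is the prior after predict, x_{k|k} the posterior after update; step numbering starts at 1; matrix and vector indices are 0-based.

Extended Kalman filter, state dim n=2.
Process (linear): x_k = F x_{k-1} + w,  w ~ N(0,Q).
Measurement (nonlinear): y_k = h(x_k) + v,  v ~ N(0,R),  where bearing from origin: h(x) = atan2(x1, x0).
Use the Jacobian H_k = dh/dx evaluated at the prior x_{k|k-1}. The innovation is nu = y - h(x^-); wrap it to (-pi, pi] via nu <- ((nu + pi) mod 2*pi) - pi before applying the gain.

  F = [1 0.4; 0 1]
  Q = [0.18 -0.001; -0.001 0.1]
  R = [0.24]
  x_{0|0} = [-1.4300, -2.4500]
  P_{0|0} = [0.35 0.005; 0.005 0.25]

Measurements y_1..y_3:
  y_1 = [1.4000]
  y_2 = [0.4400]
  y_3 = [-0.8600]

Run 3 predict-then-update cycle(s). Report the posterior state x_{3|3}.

x_post = [-4.4765, -3.0547]

step 1: x^-=[-2.4100, -2.4500]  P^-=[0.5740 0.1040; 0.1040 0.3500]  H_jac=[0.2074 -0.2041]  S=[0.2705]  K=[0.3618; -0.1843]  nu=[-2.5352]  x^+=[-3.3272, -1.9828]  P^+=[0.5386 0.1220; 0.1220 0.3408]
step 2: x^-=[-4.1203, -1.9828]  P^-=[0.8708 0.2574; 0.2574 0.4408]  H_jac=[0.0948 -0.1971]  S=[0.2553]  K=[0.1248; -0.2446]  nu=[3.1331]  x^+=[-3.7294, -2.7492]  P^+=[0.8668 0.2652; 0.2652 0.4255]
step 3: x^-=[-4.8291, -2.7492]  P^-=[1.3270 0.4344; 0.4344 0.5255]  H_jac=[0.0890 -0.1564]  S=[0.2513]  K=[0.1999; -0.1732]  nu=[1.7640]  x^+=[-4.4765, -3.0547]  P^+=[1.3170 0.4431; 0.4431 0.5180]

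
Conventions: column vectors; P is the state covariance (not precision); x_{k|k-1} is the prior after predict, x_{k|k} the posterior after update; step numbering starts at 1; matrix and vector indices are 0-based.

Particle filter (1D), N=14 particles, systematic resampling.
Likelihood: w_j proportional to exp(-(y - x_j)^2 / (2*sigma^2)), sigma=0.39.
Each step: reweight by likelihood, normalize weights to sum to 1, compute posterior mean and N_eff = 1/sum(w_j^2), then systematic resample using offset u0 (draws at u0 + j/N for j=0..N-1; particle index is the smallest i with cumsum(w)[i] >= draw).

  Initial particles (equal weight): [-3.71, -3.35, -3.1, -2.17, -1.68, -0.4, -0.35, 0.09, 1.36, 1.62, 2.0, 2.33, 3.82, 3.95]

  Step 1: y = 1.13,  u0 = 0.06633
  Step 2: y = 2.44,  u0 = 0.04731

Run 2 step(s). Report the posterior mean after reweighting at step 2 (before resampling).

step 1: w=[0.0000, 0.0000, 0.0000, 0.0000, 0.0000, 0.0003, 0.0005, 0.0202, 0.5934, 0.3207, 0.0587, 0.0062, 0.0000, 0.0000]  mean=1.4599  Neff=2.1792  idx=[8, 8, 8, 8, 8, 8, 8, 8, 9, 9, 9, 9, 9, 11]
step 2: w=[0.0128, 0.0128, 0.0128, 0.0128, 0.0128, 0.0128, 0.0128, 0.0128, 0.0652, 0.0652, 0.0652, 0.0652, 0.0652, 0.5713]  mean=1.9989  Neff=2.8660  idx=[3, 8, 9, 10, 11, 12, 13, 13, 13, 13, 13, 13, 13, 13]

post_mean = 1.9989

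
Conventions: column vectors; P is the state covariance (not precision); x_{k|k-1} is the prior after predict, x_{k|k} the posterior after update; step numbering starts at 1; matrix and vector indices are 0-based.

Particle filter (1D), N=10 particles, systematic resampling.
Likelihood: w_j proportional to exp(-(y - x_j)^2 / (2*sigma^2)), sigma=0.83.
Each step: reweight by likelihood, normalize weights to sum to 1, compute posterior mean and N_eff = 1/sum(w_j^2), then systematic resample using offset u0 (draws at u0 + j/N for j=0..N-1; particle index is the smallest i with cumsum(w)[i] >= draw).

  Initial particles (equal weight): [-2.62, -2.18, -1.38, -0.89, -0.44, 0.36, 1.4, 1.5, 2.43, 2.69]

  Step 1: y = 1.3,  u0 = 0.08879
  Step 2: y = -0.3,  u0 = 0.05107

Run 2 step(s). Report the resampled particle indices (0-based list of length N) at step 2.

resampled_idx = [0, 0, 0, 1, 1, 1, 1, 3, 4, 6]

step 1: w=[0.0000, 0.0000, 0.0017, 0.0094, 0.0339, 0.1605, 0.3027, 0.2961, 0.1207, 0.0750]  mean=1.3951  Neff=4.4148  idx=[5, 5, 6, 6, 6, 7, 7, 7, 8, 9]
step 2: w=[0.3442, 0.3442, 0.0580, 0.0580, 0.0580, 0.0450, 0.0450, 0.0450, 0.0021, 0.0007]  mean=0.7007  Neff=3.9511  idx=[0, 0, 0, 1, 1, 1, 1, 3, 4, 6]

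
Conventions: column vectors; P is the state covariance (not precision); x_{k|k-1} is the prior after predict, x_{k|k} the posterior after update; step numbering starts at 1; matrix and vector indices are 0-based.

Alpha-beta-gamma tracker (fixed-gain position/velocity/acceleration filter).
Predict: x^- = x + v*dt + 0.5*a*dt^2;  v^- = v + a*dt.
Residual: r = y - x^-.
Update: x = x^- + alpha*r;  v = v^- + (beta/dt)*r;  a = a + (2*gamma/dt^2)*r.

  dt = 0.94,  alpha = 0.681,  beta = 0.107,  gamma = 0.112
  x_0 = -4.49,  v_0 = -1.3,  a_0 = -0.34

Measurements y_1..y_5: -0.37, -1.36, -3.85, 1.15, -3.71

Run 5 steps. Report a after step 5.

a_post = -0.2872

step 1: x_pred=-5.8622  r=5.4922  x^+=-2.1220  v^+=-0.9944  a^+=1.0523
step 2: x_pred=-2.5919  r=1.2319  x^+=-1.7530  v^+=0.1350  a^+=1.3646
step 3: x_pred=-1.0232  r=-2.8268  x^+=-2.9482  v^+=1.0959  a^+=0.6480
step 4: x_pred=-1.6318  r=2.7818  x^+=0.2626  v^+=2.0217  a^+=1.3532
step 5: x_pred=2.7608  r=-6.4708  x^+=-1.6458  v^+=2.5571  a^+=-0.2872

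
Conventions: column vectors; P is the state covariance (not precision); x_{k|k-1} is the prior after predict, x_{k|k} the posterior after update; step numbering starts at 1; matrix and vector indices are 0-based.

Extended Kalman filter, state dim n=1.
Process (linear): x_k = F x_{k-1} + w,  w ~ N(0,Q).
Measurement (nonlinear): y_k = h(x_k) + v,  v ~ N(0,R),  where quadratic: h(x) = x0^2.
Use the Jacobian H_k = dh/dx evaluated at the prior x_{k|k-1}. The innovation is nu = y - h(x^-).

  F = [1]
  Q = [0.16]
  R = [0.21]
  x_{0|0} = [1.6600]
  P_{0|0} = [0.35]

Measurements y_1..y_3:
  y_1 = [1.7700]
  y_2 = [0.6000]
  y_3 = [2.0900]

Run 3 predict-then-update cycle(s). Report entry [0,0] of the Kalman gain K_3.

step 1: x^-=[1.6600]  P^-=[0.5100]  H_jac=[3.3200]  S=[5.8314]  K=[0.2904]  nu=[-0.9856]  x^+=[1.3738]  P^+=[0.0184]
step 2: x^-=[1.3738]  P^-=[0.1784]  H_jac=[2.7476]  S=[1.5566]  K=[0.3148]  nu=[-1.2874]  x^+=[0.9685]  P^+=[0.0241]
step 3: x^-=[0.9685]  P^-=[0.1841]  H_jac=[1.9370]  S=[0.9006]  K=[0.3959]  nu=[1.1520]  x^+=[1.4246]  P^+=[0.0429]

K[0,0] = 0.3959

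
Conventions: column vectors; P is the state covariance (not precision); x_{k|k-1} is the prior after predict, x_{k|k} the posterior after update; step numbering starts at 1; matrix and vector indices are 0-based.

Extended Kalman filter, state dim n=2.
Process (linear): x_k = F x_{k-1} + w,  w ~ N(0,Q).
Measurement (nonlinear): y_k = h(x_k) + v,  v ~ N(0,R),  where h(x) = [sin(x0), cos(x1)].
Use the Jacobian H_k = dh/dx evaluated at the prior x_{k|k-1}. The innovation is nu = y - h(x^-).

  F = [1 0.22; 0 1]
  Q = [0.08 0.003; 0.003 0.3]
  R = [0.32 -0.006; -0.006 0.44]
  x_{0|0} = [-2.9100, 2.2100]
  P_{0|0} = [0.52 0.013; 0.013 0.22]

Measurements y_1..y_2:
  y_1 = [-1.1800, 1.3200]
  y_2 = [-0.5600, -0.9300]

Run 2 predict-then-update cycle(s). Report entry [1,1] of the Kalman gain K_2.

step 1: x^-=[-2.4238, 2.2100]  P^-=[0.6164 0.0644; 0.0644 0.5200]  H_jac=[-0.7533 0.0000; 0.0000 -0.8026]  S=[0.6697 0.0329; 0.0329 0.7749]  K=[-0.6914 -0.0373; -0.0460 -0.5366]  nu=[-0.5223, 1.9166]  x^+=[-2.1342, 1.2057]  P^+=[0.2934 0.0153; 0.0153 0.2938]
step 2: x^-=[-1.8690, 1.2057]  P^-=[0.3944 0.0829; 0.0829 0.5938]  H_jac=[-0.2938 0.0000; 0.0000 -0.9341]  S=[0.3540 0.0168; 0.0168 0.9581]  K=[-0.3237 -0.0752; -0.0414 -0.5782]  nu=[0.3959, -1.2871]  x^+=[-1.9003, 1.9334]  P^+=[0.3511 0.0333; 0.0333 0.2721]

K[1,1] = -0.5782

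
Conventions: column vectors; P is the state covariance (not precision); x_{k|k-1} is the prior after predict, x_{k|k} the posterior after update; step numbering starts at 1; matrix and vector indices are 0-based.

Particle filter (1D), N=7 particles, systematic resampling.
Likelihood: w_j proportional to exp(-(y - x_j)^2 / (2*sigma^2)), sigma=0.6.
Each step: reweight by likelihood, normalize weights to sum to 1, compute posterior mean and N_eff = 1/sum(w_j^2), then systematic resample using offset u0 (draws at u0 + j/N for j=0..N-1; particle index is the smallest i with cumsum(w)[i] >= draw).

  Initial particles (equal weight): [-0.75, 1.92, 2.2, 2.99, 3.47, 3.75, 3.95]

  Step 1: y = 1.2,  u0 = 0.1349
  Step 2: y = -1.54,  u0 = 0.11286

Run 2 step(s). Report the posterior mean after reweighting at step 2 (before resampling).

step 1: w=[0.0067, 0.6457, 0.3308, 0.0155, 0.0010, 0.0002, 0.0000]  mean=2.0132  Neff=1.8987  idx=[1, 1, 1, 1, 2, 2, 3]
step 2: w=[0.2426, 0.2426, 0.2426, 0.2426, 0.0148, 0.0148, 0.0000]  mean=1.9283  Neff=4.2391  idx=[0, 1, 1, 2, 2, 3, 3]

post_mean = 1.9283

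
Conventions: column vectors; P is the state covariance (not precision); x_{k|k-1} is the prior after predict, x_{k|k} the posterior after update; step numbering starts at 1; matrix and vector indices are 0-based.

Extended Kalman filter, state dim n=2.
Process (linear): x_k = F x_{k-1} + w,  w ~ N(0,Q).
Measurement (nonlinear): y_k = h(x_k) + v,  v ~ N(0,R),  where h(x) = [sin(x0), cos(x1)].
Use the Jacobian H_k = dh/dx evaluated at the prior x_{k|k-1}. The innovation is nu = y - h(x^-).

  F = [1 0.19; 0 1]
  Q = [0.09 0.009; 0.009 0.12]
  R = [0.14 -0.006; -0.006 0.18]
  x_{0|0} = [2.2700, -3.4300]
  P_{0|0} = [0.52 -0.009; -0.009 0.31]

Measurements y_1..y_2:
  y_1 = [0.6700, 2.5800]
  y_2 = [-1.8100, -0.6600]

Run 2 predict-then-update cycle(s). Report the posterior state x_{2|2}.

step 1: x^-=[1.6183, -3.4300]  P^-=[0.6178 0.0589; 0.0589 0.4300]  H_jac=[-0.0475 0.0000; 0.0000 -0.2844]  S=[0.1414 -0.0052; -0.0052 0.2148]  K=[-0.2105 -0.0831; -0.0408 -0.5704]  nu=[-0.3289, 3.5387]  x^+=[1.3935, -5.4351]  P^+=[0.6102 0.0481; 0.0481 0.3601]
step 2: x^-=[0.3608, -5.4351]  P^-=[0.7315 0.1256; 0.1256 0.4801]  H_jac=[0.9356 0.0000; 0.0000 -0.7500]  S=[0.7803 -0.0941; -0.0941 0.4501]  K=[0.8739 -0.0265; 0.0555 -0.7885]  nu=[-2.1630, -1.3214]  x^+=[-1.4943, -4.5131]  P^+=[0.1309 0.0134; 0.0134 0.1897]

x_post = [-1.4943, -4.5131]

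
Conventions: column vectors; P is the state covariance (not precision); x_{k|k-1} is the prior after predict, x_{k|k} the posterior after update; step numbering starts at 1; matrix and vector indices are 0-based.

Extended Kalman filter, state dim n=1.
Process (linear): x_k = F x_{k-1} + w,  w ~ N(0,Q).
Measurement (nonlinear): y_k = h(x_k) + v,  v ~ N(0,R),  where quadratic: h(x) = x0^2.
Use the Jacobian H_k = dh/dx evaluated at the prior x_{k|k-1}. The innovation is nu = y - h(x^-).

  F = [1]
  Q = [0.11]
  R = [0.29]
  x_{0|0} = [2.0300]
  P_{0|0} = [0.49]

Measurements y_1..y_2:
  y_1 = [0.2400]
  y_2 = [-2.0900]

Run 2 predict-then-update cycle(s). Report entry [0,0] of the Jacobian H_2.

H_jac[0,0] = 2.2027

step 1: x^-=[2.0300]  P^-=[0.6000]  H_jac=[4.0600]  S=[10.1802]  K=[0.2393]  nu=[-3.8809]  x^+=[1.1013]  P^+=[0.0171]
step 2: x^-=[1.1013]  P^-=[0.1271]  H_jac=[2.2027]  S=[0.9066]  K=[0.3088]  nu=[-3.3030]  x^+=[0.0815]  P^+=[0.0407]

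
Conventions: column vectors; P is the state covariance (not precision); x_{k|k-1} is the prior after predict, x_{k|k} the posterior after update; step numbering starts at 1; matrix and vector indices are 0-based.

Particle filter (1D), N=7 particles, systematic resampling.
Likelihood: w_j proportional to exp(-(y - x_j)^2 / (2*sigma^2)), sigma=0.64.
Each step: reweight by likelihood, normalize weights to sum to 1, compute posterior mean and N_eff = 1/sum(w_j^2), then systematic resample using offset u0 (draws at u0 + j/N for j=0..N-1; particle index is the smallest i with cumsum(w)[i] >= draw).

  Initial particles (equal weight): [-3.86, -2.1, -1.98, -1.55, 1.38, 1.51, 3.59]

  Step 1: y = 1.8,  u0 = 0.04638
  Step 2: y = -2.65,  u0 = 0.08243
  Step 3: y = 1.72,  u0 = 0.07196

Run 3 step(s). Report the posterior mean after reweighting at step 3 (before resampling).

step 1: w=[0.0000, 0.0000, 0.0000, 0.0000, 0.4664, 0.5220, 0.0116]  mean=1.4734  Neff=2.0401  idx=[4, 4, 4, 5, 5, 5, 5]
step 2: w=[0.2445, 0.2445, 0.2445, 0.0666, 0.0666, 0.0666, 0.0666]  mean=1.4147  Neff=5.0745  idx=[0, 0, 1, 2, 2, 3, 6]
step 3: w=[0.1392, 0.1392, 0.1392, 0.1392, 0.1392, 0.1519, 0.1519]  mean=1.4195  Neff=6.9887  idx=[0, 1, 2, 3, 4, 5, 6]

post_mean = 1.4195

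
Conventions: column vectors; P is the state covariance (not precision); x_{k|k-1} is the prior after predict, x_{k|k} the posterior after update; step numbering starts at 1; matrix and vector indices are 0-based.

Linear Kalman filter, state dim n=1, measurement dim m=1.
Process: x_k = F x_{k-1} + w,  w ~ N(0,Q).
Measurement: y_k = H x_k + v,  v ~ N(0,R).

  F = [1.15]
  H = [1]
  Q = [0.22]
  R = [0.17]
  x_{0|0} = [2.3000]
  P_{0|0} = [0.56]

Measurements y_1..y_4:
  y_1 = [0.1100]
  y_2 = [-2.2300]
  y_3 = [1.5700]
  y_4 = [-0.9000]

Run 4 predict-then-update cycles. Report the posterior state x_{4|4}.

x_post = [-0.4110]

step 1: x^-=[2.6450]  P^-=[0.9606]  S=[1.1306]  K=[0.8496]  nu=[-2.5350]  x^+=[0.4912]  P^+=[0.1444]
step 2: x^-=[0.5648]  P^-=[0.4110]  S=[0.5810]  K=[0.7074]  nu=[-2.7948]  x^+=[-1.4123]  P^+=[0.1203]
step 3: x^-=[-1.6241]  P^-=[0.3790]  S=[0.5490]  K=[0.6904]  nu=[3.1941]  x^+=[0.5810]  P^+=[0.1174]
step 4: x^-=[0.6682]  P^-=[0.3752]  S=[0.5452]  K=[0.6882]  nu=[-1.5682]  x^+=[-0.4110]  P^+=[0.1170]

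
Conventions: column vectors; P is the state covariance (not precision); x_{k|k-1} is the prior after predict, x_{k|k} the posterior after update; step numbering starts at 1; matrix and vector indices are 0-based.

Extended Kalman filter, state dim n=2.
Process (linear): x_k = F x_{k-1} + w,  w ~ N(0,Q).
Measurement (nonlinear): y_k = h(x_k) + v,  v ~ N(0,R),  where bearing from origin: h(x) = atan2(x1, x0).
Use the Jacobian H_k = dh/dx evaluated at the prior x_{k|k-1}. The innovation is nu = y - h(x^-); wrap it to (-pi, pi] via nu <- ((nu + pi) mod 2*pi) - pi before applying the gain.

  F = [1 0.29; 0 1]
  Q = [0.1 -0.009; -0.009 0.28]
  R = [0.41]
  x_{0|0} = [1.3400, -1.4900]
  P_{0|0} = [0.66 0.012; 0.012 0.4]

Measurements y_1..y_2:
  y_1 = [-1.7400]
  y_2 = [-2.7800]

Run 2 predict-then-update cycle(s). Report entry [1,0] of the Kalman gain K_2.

step 1: x^-=[0.9079, -1.4900]  P^-=[0.8006 0.1190; 0.1190 0.6800]  H_jac=[0.4894 0.2982]  S=[0.6970]  K=[0.6131; 0.3745]  nu=[-0.7165]  x^+=[0.4686, -1.7583]  P^+=[0.5386 -0.0410; -0.0410 0.5822]
step 2: x^-=[-0.0413, -1.7583]  P^-=[0.6638 0.1188; 0.1188 0.8622]  H_jac=[0.5684 -0.0133]  S=[0.6228]  K=[0.6033; 0.0900]  nu=[-1.1857]  x^+=[-0.7566, -1.8650]  P^+=[0.4371 0.0850; 0.0850 0.8572]

K[1,0] = 0.0900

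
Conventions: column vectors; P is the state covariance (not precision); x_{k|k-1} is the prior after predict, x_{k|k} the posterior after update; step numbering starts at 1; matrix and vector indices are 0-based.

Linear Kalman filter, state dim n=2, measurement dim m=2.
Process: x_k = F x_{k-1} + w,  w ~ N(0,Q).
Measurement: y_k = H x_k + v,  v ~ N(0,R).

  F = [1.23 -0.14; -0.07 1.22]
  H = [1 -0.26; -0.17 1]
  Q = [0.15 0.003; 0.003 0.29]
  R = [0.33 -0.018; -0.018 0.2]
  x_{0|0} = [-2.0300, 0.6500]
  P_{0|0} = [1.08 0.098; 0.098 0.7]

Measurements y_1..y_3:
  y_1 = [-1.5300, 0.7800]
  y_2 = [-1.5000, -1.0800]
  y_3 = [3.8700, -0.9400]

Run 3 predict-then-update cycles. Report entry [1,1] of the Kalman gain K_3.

step 1: x^-=[-2.5879, 0.9351]  P^-=[1.7639 -0.0615; -0.0615 1.3204]  S=[2.2152 -0.7254; -0.7254 1.5923]  K=[0.8570 0.1635; 0.1069 0.8845]  nu=[1.3010, -0.5950]  x^+=[-1.5701, 0.5479]  P^+=[0.2975 0.0679; 0.0679 0.1865]
step 2: x^-=[-2.0080, 0.7783]  P^-=[0.5804 0.0480; 0.0480 0.5575]  S=[0.9231 -0.2115; -0.2115 0.7579]  K=[0.6409 0.1120; 0.0652 0.7430]  nu=[0.7103, -2.1997]  x^+=[-1.7991, -0.8096]  P^+=[0.2221 0.0486; 0.0486 0.1557]
step 3: x^-=[-2.0995, -0.8618]  P^-=[0.4723 0.0307; 0.0307 0.5145]  S=[0.8211 -0.2000; -0.2000 0.7177]  K=[0.5886 0.0949; 0.0508 0.7237]  nu=[5.7454, -0.4351]  x^+=[1.2411, -0.8850]  P^+=[0.2037 0.0430; 0.0430 0.1511]

K[1,1] = 0.7237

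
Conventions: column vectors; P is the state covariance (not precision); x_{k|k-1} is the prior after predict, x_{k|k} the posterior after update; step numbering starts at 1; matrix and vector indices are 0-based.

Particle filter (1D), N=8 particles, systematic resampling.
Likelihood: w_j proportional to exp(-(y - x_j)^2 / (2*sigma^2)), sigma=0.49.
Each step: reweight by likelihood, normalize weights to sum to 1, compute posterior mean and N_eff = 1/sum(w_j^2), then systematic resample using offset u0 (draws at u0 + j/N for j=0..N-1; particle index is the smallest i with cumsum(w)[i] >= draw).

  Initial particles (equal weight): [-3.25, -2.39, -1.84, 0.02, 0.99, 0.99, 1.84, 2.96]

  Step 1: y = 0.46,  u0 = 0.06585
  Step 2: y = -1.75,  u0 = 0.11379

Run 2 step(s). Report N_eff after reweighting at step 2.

step 1: w=[0.0000, 0.0000, 0.0000, 0.3709, 0.3093, 0.3093, 0.0105, 0.0000]  mean=0.6391  Neff=3.0396  idx=[3, 3, 3, 4, 4, 5, 5, 5]
step 2: w=[0.3333, 0.3333, 0.3333, 0.0000, 0.0000, 0.0000, 0.0000, 0.0000]  mean=0.0202  Neff=3.0011  idx=[0, 0, 1, 1, 1, 2, 2, 2]

N_eff = 3.0011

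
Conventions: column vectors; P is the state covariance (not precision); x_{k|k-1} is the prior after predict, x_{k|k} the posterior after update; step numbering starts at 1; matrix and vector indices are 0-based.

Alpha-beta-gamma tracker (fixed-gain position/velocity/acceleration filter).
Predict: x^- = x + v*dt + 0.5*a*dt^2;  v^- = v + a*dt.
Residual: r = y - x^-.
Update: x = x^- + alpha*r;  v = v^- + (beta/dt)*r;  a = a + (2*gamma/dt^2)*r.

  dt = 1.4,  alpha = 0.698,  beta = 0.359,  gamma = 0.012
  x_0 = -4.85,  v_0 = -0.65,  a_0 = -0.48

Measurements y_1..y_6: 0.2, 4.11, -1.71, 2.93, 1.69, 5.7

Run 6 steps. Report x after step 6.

step 1: x_pred=-6.2304  r=6.4304  x^+=-1.7420  v^+=0.3269  a^+=-0.4013
step 2: x_pred=-1.6775  r=5.7875  x^+=2.3622  v^+=1.2493  a^+=-0.3304
step 3: x_pred=3.7873  r=-5.4973  x^+=-0.0498  v^+=-0.6230  a^+=-0.3977
step 4: x_pred=-1.3117  r=4.2417  x^+=1.6490  v^+=-0.0921  a^+=-0.3458
step 5: x_pred=1.1813  r=0.5087  x^+=1.5364  v^+=-0.4457  a^+=-0.3395
step 6: x_pred=0.5797  r=5.1203  x^+=4.1537  v^+=0.3920  a^+=-0.2768

x_post = 4.1537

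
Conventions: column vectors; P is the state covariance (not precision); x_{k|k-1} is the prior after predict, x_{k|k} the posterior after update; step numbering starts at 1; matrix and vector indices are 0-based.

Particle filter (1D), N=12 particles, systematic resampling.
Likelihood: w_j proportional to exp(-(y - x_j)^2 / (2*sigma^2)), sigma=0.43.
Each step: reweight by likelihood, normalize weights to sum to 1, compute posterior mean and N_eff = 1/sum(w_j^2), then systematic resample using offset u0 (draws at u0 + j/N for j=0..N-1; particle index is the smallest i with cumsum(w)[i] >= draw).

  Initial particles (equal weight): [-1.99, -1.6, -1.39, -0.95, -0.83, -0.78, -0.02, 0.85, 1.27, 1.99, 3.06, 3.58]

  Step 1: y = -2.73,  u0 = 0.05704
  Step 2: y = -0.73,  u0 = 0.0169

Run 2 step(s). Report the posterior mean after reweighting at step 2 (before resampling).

post_mean = -1.5802

step 1: w=[0.8513, 0.1185, 0.0291, 0.0007, 0.0002, 0.0001, 0.0000, 0.0000, 0.0000, 0.0000, 0.0000, 0.0000]  mean=-1.9252  Neff=1.3520  idx=[0, 0, 0, 0, 0, 0, 0, 0, 0, 0, 1, 2]
step 2: w=[0.0238, 0.0238, 0.0238, 0.0238, 0.0238, 0.0238, 0.0238, 0.0238, 0.0238, 0.0238, 0.2251, 0.5367]  mean=-1.5802  Neff=2.9033  idx=[0, 4, 7, 10, 10, 10, 11, 11, 11, 11, 11, 11]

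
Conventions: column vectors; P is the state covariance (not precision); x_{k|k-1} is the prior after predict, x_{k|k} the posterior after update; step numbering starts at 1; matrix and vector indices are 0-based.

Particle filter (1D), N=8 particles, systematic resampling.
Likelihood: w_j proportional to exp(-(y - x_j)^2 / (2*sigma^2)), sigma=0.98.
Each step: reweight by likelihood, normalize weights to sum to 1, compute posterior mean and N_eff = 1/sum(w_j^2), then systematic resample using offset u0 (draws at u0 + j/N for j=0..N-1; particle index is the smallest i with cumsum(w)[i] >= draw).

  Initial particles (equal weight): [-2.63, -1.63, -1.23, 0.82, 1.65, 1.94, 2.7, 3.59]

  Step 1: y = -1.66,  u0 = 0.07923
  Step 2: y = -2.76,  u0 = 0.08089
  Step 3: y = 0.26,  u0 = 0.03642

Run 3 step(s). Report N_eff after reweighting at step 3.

step 1: w=[0.2388, 0.3896, 0.3540, 0.0159, 0.0013, 0.0005, 0.0000, 0.0000]  mean=-1.6824  Neff=2.9908  idx=[0, 0, 1, 1, 1, 2, 2, 2]
step 2: w=[0.2246, 0.2246, 0.1166, 0.1166, 0.1166, 0.0670, 0.0670, 0.0670]  mean=-1.9989  Neff=6.4448  idx=[0, 0, 1, 2, 3, 4, 5, 7]
step 3: w=[0.0114, 0.0114, 0.0114, 0.1371, 0.1371, 0.1371, 0.2772, 0.2772]  mean=-1.4424  Neff=4.7504  idx=[3, 3, 4, 5, 6, 6, 7, 7]

N_eff = 4.7504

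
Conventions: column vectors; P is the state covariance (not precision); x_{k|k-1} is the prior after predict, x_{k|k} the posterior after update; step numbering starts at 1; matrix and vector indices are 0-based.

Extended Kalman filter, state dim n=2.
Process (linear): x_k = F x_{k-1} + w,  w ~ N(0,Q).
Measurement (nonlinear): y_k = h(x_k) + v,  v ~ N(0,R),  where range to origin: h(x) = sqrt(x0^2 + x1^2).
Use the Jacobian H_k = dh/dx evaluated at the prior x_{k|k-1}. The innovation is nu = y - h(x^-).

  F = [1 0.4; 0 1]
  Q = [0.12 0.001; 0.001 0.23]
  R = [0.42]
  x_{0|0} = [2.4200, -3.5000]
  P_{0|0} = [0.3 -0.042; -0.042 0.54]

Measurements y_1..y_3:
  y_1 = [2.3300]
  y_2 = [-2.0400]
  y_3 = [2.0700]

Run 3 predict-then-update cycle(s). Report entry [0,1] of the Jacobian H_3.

H_jac[0,1] = 0.0146

step 1: x^-=[1.0200, -3.5000]  P^-=[0.4728 0.1750; 0.1750 0.7700]  H_jac=[0.2798 -0.9601]  S=[1.0727]  K=[-0.0333; -0.6435]  nu=[-1.3156]  x^+=[1.0638, -2.6534]  P^+=[0.4716 0.1520; 0.1520 0.3258]
step 2: x^-=[0.0024, -2.6534]  P^-=[0.7653 0.2833; 0.2833 0.5558]  H_jac=[0.0009 -1.0000]  S=[0.9753]  K=[-0.2898; -0.5696]  nu=[-4.6934]  x^+=[1.3626, 0.0201]  P^+=[0.6834 0.1223; 0.1223 0.2394]
step 3: x^-=[1.3706, 0.0201]  P^-=[0.9396 0.2191; 0.2191 0.4694]  H_jac=[0.9999 0.0146]  S=[1.3659]  K=[0.6902; 0.1654]  nu=[0.6993]  x^+=[1.8532, 0.1357]  P^+=[0.2890 0.0632; 0.0632 0.4320]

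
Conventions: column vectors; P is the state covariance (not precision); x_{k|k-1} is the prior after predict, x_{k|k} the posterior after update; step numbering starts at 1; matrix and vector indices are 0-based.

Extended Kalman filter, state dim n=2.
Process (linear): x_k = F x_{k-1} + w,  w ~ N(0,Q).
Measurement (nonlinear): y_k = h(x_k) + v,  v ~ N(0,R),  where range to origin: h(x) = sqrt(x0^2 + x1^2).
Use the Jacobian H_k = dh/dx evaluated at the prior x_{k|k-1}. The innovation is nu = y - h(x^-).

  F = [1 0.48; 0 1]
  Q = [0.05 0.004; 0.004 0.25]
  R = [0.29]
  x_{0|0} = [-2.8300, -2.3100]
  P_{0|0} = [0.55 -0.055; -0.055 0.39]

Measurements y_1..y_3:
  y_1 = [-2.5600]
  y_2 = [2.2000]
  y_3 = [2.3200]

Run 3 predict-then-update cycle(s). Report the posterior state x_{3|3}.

x_post = [1.7263, 1.5360]

step 1: x^-=[-3.9388, -2.3100]  P^-=[0.6371 0.1362; 0.1362 0.6400]  H_jac=[-0.8626 -0.5059]  S=[1.0467]  K=[-0.5908; -0.4216]  nu=[-7.1262]  x^+=[0.2717, 0.6942]  P^+=[0.2717 -0.1245; -0.1245 0.4540]
step 2: x^-=[0.6049, 0.6942]  P^-=[0.3067 0.0974; 0.0974 0.7040]  H_jac=[0.6569 0.7539]  S=[0.9190]  K=[0.2992; 0.6472]  nu=[1.2792]  x^+=[0.9876, 1.5221]  P^+=[0.2245 -0.0805; -0.0805 0.3191]
step 3: x^-=[1.7182, 1.5221]  P^-=[0.2707 0.0766; 0.0766 0.5691]  H_jac=[0.7485 0.6631]  S=[0.7680]  K=[0.3300; 0.5661]  nu=[0.0246]  x^+=[1.7263, 1.5360]  P^+=[0.1871 -0.0668; -0.0668 0.3230]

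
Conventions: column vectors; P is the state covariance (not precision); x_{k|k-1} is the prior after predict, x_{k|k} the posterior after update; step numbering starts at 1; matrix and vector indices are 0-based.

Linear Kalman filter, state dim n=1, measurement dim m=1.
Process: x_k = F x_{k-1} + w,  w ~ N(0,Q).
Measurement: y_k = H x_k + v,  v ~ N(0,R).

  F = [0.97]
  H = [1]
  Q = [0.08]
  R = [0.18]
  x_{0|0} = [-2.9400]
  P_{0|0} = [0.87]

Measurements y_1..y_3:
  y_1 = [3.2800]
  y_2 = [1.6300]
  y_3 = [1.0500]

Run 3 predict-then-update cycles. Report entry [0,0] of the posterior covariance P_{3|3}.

step 1: x^-=[-2.8518]  P^-=[0.8986]  S=[1.0786]  K=[0.8331]  nu=[6.1318]  x^+=[2.2567]  P^+=[0.1500]
step 2: x^-=[2.1890]  P^-=[0.2211]  S=[0.4011]  K=[0.5512]  nu=[-0.5590]  x^+=[1.8809]  P^+=[0.0992]
step 3: x^-=[1.8244]  P^-=[0.1734]  S=[0.3534]  K=[0.4906]  nu=[-0.7744]  x^+=[1.4445]  P^+=[0.0883]

P_post[0,0] = 0.0883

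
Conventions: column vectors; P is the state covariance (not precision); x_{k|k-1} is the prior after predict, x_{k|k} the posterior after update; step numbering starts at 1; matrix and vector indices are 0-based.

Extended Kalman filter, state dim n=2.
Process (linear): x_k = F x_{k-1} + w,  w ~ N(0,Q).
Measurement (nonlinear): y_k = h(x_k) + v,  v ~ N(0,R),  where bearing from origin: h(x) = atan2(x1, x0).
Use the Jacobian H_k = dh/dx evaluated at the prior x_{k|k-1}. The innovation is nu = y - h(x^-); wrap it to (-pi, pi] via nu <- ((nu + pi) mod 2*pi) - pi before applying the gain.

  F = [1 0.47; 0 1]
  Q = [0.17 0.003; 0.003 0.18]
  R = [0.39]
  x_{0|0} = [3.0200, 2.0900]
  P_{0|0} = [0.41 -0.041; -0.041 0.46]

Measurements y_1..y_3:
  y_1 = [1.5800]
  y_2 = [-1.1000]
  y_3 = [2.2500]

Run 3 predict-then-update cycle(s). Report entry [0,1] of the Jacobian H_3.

H_jac[0,1] = 0.1492

step 1: x^-=[4.0023, 2.0900]  P^-=[0.6431 0.1782; 0.1782 0.6400]  H_jac=[-0.1025 0.1963]  S=[0.4143]  K=[-0.0747; 0.2592]  nu=[1.0988]  x^+=[3.9202, 2.3748]  P^+=[0.6408 0.1862; 0.1862 0.6122]
step 2: x^-=[5.0364, 2.3748]  P^-=[1.1210 0.4769; 0.4769 0.7922]  H_jac=[-0.0766 0.1624]  S=[0.4056]  K=[-0.0207; 0.2272]  nu=[-1.5406]  x^+=[5.0683, 2.0248]  P^+=[1.1209 0.4788; 0.4788 0.7712]
step 3: x^-=[6.0199, 2.0248]  P^-=[1.9113 0.8443; 0.8443 0.9512]  H_jac=[-0.0502 0.1492]  S=[0.4034]  K=[0.0745; 0.2469]  nu=[1.9255]  x^+=[6.1634, 2.5002]  P^+=[1.9091 0.8369; 0.8369 0.9267]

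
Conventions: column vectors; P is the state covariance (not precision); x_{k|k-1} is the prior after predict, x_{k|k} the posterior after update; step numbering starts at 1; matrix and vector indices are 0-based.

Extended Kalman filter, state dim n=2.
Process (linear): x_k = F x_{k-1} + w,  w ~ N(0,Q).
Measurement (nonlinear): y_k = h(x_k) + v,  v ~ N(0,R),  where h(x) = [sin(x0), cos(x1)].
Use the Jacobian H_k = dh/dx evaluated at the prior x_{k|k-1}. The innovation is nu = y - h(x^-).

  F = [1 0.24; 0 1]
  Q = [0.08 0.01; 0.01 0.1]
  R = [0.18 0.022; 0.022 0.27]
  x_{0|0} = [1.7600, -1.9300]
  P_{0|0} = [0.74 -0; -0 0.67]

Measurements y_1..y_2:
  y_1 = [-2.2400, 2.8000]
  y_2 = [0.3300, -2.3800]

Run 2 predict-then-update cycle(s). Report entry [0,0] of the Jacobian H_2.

H_jac[0,0] = 0.3446

step 1: x^-=[1.2968, -1.9300]  P^-=[0.8586 0.1708; 0.1708 0.7700]  H_jac=[0.2706 0.0000; 0.0000 0.9362]  S=[0.2429 0.0653; 0.0653 0.9448]  K=[0.9283 0.1051; -0.0150 0.7640]  nu=[-3.2027, 3.1515]  x^+=[-1.3452, 0.5258]  P^+=[0.6261 0.0521; 0.0521 0.2200]
step 2: x^-=[-1.2190, 0.5258]  P^-=[0.7438 0.1149; 0.1149 0.3200]  H_jac=[0.3446 0.0000; 0.0000 -0.5019]  S=[0.2683 0.0021; 0.0021 0.3506]  K=[0.9566 -0.1703; 0.1512 -0.4590]  nu=[1.2687, -3.2449]  x^+=[0.5473, 2.2069]  P^+=[0.4888 0.0497; 0.0497 0.2403]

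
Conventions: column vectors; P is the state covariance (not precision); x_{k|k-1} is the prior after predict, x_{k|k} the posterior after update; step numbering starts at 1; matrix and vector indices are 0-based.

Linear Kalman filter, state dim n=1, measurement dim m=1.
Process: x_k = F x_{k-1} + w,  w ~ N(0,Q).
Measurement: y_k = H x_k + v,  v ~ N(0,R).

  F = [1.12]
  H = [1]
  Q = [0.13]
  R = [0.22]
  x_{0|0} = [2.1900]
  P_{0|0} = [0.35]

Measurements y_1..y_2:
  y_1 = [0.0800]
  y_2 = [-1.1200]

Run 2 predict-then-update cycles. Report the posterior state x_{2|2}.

step 1: x^-=[2.4528]  P^-=[0.5690]  S=[0.7890]  K=[0.7212]  nu=[-2.3728]  x^+=[0.7416]  P^+=[0.1587]
step 2: x^-=[0.8306]  P^-=[0.3290]  S=[0.5490]  K=[0.5993]  nu=[-1.9506]  x^+=[-0.3384]  P^+=[0.1318]

x_post = [-0.3384]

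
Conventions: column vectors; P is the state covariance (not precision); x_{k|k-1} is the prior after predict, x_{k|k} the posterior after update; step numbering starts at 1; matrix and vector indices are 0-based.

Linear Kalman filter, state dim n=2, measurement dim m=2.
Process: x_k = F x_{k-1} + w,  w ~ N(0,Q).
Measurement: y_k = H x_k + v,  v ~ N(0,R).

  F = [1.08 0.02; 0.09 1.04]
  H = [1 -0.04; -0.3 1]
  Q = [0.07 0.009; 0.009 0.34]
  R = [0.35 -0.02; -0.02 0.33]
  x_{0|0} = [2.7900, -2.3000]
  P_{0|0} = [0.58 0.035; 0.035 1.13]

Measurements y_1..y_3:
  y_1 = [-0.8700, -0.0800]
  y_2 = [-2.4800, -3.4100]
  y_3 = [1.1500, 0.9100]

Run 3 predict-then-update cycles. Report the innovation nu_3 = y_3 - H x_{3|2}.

innov = [2.3407, 3.5350]

step 1: x^-=[2.9672, -2.1409]  P^-=[0.7485 0.1283; 0.1283 1.5735]  S=[1.0907 -0.1777; -0.1777 1.8939]  K=[0.6837 0.0133; 0.1949 0.8288]  nu=[-3.9228, 2.9511]  x^+=[0.3245, -0.4597]  P^+=[0.2415 0.0632; 0.0632 0.2886]
step 2: x^-=[0.3413, -0.4488]  P^-=[0.3546 0.1096; 0.1096 0.6659]  S=[0.6969 -0.0421; -0.0421 0.9621]  K=[0.5041 0.0254; 0.1592 0.6650]  nu=[-2.8392, -2.8588]  x^+=[-1.1624, -2.8018]  P^+=[0.1780 0.0517; 0.0517 0.2318]
step 3: x^-=[-1.3115, -3.0185]  P^-=[0.2799 0.0893; 0.0893 0.6018]  S=[0.6237 -0.0377; -0.0377 0.9034]  K=[0.4445 0.0244; 0.1434 0.6425]  nu=[2.3407, 3.5350]  x^+=[-0.1846, -0.4118]  P^+=[0.1569 0.0463; 0.0463 0.2230]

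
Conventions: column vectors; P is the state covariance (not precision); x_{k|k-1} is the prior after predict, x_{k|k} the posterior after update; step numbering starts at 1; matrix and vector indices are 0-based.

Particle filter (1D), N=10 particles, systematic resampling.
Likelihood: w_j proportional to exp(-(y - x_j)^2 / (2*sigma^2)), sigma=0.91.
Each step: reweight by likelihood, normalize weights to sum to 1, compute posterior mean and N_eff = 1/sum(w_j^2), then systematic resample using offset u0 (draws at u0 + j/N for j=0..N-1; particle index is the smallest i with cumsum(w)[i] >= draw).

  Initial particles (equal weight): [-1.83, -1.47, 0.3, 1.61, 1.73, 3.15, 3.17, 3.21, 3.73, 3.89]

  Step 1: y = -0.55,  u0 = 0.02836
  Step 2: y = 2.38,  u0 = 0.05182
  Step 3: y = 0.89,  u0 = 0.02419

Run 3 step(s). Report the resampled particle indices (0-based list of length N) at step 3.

resampled_idx = [0, 1, 2, 3, 4, 5, 6, 7, 8, 9]

step 1: w=[0.2159, 0.3484, 0.3754, 0.0347, 0.0252, 0.0001, 0.0001, 0.0001, 0.0000, 0.0000]  mean=-0.6939  Neff=3.2180  idx=[0, 0, 1, 1, 1, 1, 2, 2, 2, 2]
step 2: w=[0.0001, 0.0001, 0.0004, 0.0004, 0.0004, 0.0004, 0.2495, 0.2495, 0.2495, 0.2495]  mean=0.2965  Neff=4.0154  idx=[6, 6, 7, 7, 7, 8, 8, 9, 9, 9]
step 3: w=[0.1000, 0.1000, 0.1000, 0.1000, 0.1000, 0.1000, 0.1000, 0.1000, 0.1000, 0.1000]  mean=0.3000  Neff=10.0000  idx=[0, 1, 2, 3, 4, 5, 6, 7, 8, 9]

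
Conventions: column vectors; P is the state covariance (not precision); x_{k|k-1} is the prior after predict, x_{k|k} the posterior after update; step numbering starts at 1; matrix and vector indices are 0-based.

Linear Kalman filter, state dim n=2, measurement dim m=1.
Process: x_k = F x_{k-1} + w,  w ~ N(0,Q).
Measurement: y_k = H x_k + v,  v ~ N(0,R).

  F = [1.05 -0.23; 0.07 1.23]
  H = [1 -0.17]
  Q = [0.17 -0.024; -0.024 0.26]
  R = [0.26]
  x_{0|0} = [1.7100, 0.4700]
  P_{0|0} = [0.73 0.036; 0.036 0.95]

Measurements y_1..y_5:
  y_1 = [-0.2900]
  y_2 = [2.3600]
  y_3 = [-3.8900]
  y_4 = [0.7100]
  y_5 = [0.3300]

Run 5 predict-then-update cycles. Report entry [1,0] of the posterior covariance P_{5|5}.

P_post[1,0] = 0.0678

step 1: x^-=[1.6874, 0.6978]  P^-=[1.0077 -0.1932; -0.1932 1.7070]  S=[1.3827]  K=[0.7525; -0.3496]  nu=[-1.8588]  x^+=[0.2886, 1.3476]  P^+=[0.2247 0.1706; 0.1706 1.5380]
step 2: x^-=[-0.0069, 1.6778]  P^-=[0.4167 -0.2251; -0.2251 2.6174]  S=[0.8288]  K=[0.5489; -0.8084]  nu=[2.6521]  x^+=[1.4488, -0.4662]  P^+=[0.1670 0.1427; 0.1427 2.0758]
step 3: x^-=[1.6284, -0.4720]  P^-=[0.3950 -0.4170; -0.4170 3.4258]  S=[0.8957]  K=[0.5201; -1.1157]  nu=[-5.5987]  x^+=[-1.2833, 5.7743]  P^+=[0.1527 0.1028; 0.1028 2.3109]
step 4: x^-=[-2.6755, 7.0126]  P^-=[0.4109 -0.5354; -0.5354 3.7745]  S=[0.9621]  K=[0.5218; -1.2235]  nu=[4.5777]  x^+=[-0.2871, 1.4117]  P^+=[0.1490 0.0787; 0.0787 2.3343]
step 5: x^-=[-0.6262, 1.7163]  P^-=[0.4198 -0.5730; -0.5730 3.8059]  S=[0.9846]  K=[0.5253; -1.2391]  nu=[1.2479]  x^+=[0.0294, 0.1700]  P^+=[0.1481 0.0678; 0.0678 2.2941]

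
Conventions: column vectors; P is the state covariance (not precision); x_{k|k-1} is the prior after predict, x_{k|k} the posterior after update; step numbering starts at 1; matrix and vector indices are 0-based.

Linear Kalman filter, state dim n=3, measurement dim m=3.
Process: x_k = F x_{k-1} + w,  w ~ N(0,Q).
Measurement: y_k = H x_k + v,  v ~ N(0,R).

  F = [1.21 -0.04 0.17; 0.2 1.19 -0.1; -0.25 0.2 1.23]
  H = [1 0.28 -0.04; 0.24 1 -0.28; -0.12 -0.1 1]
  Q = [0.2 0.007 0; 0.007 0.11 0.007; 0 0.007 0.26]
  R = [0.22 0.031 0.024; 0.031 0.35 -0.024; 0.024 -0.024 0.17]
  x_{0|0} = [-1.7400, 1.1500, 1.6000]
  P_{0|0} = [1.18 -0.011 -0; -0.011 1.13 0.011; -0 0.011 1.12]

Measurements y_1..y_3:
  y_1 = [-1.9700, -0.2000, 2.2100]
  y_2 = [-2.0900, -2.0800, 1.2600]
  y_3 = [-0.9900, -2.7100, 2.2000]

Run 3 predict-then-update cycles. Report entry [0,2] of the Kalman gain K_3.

K[0,2] = -0.0696

step 1: x^-=[-1.8794, 0.8605, 2.6330]  P^-=[1.9627 0.2063 -0.1347; 0.2063 1.7607 0.0979; -0.1347 0.0979 2.0799]  S=[2.4482 1.2659 -0.4792; 1.2659 2.4491 -0.8049; -0.4792 -0.8049 2.3135]  K=[0.9216 -0.2001 -0.0477; -0.1179 0.8652 0.2321; 0.0757 0.0580 0.9377]  nu=[-0.2262, 0.1278, -0.5625]  x^+=[-2.0866, 0.8672, 2.0959]  P^+=[0.2201 -0.0828 0.0369; -0.0828 0.3242 0.0383; 0.0369 0.0383 0.1681]
step 2: x^-=[-2.2032, 0.4050, 3.2730]  P^-=[0.5503 -0.0719 -0.0020; -0.0719 0.5296 0.1392; -0.0020 0.1392 0.5455]  S=[0.7695 0.2249 -0.0316; 0.2249 0.8419 -0.0927; -0.0316 -0.0927 0.6996]  K=[0.7239 -0.1290 -0.0714; -0.0763 0.6060 0.2124; 0.0340 0.0589 0.7695]  nu=[0.1307, -1.0398, -2.2369]  x^+=[-1.8146, -0.7102, 1.4950]  P^+=[0.1699 -0.0553 0.0232; -0.0553 0.2280 0.0359; 0.0232 0.0359 0.1366]
step 3: x^-=[-1.9132, -1.3575, 2.1505]  P^-=[0.4675 -0.0388 -0.0056; -0.0388 0.4052 0.1083; -0.0056 0.1083 0.4953]  S=[0.6964 0.2096 -0.0330; 0.2096 0.7424 -0.1013; -0.0330 -0.1013 0.6548]  K=[0.6833 -0.1014 -0.0696; -0.0503 0.5326 0.1905; 0.0269 0.0520 0.7503]  nu=[1.3893, -0.2912, -0.3158]  x^+=[-0.9123, -1.6427, 1.9357]  P^+=[0.1589 -0.0447 0.0216; -0.0447 0.2003 0.0330; 0.0216 0.0330 0.1328]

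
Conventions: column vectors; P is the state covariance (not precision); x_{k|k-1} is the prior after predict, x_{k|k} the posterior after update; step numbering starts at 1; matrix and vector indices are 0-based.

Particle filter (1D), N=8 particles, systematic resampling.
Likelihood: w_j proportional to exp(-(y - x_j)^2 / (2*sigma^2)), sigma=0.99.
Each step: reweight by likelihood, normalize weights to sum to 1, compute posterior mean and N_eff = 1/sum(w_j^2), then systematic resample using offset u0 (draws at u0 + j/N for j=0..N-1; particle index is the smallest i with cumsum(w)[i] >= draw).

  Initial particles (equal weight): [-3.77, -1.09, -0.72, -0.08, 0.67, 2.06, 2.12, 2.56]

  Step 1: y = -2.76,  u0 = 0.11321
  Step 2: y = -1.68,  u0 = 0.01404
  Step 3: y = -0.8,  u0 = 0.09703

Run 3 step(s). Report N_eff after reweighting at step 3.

step 1: w=[0.6045, 0.2452, 0.1217, 0.0261, 0.0025, 0.0000, 0.0000, 0.0000]  mean=-2.6342  Neff=2.2674  idx=[0, 0, 0, 0, 1, 1, 2, 3]
step 2: w=[0.0359, 0.0359, 0.0359, 0.0359, 0.2790, 0.2790, 0.2082, 0.0903]  mean=-1.3065  Neff=4.7099  idx=[0, 3, 4, 4, 5, 5, 6, 6]
step 3: w=[0.0019, 0.0019, 0.1638, 0.1638, 0.1638, 0.1638, 0.1704, 0.1704]  mean=-0.9740  Neff=6.0435  idx=[2, 3, 4, 4, 5, 6, 7, 7]

N_eff = 6.0435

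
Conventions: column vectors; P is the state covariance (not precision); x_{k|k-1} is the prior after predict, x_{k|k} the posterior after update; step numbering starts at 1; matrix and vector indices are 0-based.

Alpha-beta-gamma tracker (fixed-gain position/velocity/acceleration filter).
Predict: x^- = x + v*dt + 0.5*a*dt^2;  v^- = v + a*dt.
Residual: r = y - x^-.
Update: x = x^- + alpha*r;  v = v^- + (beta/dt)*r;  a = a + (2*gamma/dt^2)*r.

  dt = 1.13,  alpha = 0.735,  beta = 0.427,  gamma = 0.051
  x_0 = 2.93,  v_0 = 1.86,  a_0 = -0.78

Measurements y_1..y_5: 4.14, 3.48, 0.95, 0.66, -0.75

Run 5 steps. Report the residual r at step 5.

step 1: x_pred=4.5338  r=-0.3938  x^+=4.2444  v^+=0.8298  a^+=-0.8115
step 2: x_pred=4.6639  r=-1.1839  x^+=3.7937  v^+=-0.5345  a^+=-0.9060
step 3: x_pred=2.6113  r=-1.6613  x^+=1.3902  v^+=-2.1861  a^+=-1.0387
step 4: x_pred=-1.7433  r=2.4033  x^+=0.0231  v^+=-2.4517  a^+=-0.8468
step 5: x_pred=-3.2880  r=2.5380  x^+=-1.4226  v^+=-2.4496  a^+=-0.6440

resid = 2.5380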